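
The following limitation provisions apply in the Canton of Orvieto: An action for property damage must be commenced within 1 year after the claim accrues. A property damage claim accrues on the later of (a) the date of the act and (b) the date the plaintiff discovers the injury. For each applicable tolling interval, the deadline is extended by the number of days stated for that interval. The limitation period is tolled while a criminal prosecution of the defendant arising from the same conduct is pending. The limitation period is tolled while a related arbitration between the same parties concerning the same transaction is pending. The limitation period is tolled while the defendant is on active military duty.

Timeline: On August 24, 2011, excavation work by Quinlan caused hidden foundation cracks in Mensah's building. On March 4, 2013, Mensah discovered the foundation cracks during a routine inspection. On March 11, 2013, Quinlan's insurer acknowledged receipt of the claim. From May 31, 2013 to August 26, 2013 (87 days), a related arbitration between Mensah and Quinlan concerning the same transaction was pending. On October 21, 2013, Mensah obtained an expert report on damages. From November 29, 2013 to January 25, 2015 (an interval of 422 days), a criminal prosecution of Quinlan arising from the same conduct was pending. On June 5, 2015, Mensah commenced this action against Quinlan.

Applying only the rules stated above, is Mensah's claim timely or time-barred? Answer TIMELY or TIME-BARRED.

TIMELY

The claim accrued on March 4, 2013 — the later of the August 24, 2011 act and the March 4, 2013 discovery.
1 year from March 4, 2013 is March 4, 2014.
The period was tolled for 87 days by the pending related arbitration (May 31, 2013 to August 26, 2013), pushing the deadline to May 30, 2014.
The pending criminal prosecution from November 29, 2013 to January 25, 2015 tolled the period for 422 days, extending the deadline to July 26, 2015.
The other events in the timeline have no effect on the limitation period under the stated rules.
Mensah filed on June 5, 2015, before the July 26, 2015 deadline, so the action is timely.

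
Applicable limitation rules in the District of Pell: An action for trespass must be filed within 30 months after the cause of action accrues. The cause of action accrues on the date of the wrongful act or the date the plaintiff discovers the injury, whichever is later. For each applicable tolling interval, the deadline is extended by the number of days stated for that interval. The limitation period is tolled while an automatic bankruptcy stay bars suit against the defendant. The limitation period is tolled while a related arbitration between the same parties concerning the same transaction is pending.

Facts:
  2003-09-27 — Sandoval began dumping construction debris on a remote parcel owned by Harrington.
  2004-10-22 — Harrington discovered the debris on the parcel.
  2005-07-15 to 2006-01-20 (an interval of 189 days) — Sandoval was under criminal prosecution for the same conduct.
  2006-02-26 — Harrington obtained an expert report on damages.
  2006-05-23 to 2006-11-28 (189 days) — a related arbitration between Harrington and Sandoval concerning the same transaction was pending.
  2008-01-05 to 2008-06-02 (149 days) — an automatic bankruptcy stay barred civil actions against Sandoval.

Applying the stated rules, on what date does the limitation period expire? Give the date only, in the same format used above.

2007-10-28

Because discovery on 2004-10-22 post-dates the 2003-09-27 act, accrual under the later-of rule falls on 2004-10-22.
Adding the 30 months base period to 2004-10-22 gives a deadline of 2007-04-22, before any tolling.
The pending related arbitration from 2006-05-23 to 2006-11-28 tolled the period for 189 days, extending the deadline to 2007-10-28.
By the time the automatic bankruptcy stay began on 2008-01-05, the limitation period had already expired on 2007-10-28; that interval cannot revive it.
Although a criminal prosecution ran from 2005-07-15 to 2006-01-20, the stated rules do not make that a tolling event, so it is disregarded.
None of the other events listed affects the running of the period under the stated rules.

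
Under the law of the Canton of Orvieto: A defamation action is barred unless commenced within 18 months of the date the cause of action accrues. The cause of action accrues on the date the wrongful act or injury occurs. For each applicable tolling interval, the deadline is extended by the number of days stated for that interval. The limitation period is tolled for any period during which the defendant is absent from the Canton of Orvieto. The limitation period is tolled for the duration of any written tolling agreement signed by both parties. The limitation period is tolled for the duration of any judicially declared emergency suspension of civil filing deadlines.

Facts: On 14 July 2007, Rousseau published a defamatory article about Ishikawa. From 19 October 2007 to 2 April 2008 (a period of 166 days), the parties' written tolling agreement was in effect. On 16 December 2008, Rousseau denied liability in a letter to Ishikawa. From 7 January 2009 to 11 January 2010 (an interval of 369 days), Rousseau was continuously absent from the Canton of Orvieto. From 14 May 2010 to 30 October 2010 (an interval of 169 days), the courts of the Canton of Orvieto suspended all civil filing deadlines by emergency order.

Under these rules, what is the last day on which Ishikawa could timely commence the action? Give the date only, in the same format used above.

The limitation period began to run on 14 July 2007.
18 months from 14 July 2007 is 14 January 2009.
The period was tolled for 166 days by the written tolling agreement (19 October 2007 to 2 April 2008), pushing the deadline to 29 June 2009.
The defendant's absence from the jurisdiction from 7 January 2009 to 11 January 2010 tolled the period for 369 days, extending the deadline to 3 July 2010.
The period was tolled for 169 days by the emergency suspension of filing deadlines (14 May 2010 to 30 October 2010), pushing the deadline to 19 December 2010.
The other events in the timeline have no effect on the limitation period under the stated rules.

19 December 2010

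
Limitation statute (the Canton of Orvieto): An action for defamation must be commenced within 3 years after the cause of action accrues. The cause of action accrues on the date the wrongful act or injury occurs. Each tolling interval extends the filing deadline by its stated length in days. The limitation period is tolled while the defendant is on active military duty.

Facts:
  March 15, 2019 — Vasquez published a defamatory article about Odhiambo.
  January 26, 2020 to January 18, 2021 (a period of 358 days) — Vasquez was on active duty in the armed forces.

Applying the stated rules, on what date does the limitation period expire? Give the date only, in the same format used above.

The cause of action accrued on March 15, 2019, the date of the act.
The untolled deadline — 3 years after March 15, 2019 — is March 15, 2022.
Because the defendant's active military service ran from January 26, 2020 to January 18, 2021, the deadline is extended by 358 days to March 8, 2023.

March 8, 2023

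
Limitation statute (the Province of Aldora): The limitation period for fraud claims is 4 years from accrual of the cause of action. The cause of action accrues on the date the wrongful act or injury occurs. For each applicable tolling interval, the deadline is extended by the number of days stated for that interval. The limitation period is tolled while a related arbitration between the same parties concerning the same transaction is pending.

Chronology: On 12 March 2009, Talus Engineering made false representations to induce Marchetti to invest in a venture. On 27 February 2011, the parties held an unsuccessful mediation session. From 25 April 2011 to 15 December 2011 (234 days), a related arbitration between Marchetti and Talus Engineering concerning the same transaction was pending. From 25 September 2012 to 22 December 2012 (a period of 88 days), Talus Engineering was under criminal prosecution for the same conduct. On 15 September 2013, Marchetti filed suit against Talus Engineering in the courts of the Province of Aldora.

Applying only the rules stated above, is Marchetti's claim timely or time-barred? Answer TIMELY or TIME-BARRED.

The cause of action accrued on 12 March 2009, the date of the act.
4 years from 12 March 2009 is 12 March 2013.
The period was tolled for 234 days by the pending related arbitration (25 April 2011 to 15 December 2011), pushing the deadline to 1 November 2013.
Although a criminal prosecution ran from 25 September 2012 to 22 December 2012, the stated rules do not make that a tolling event, so it is disregarded.
Nothing else in the chronology tolls or restarts the period.
Filing on 15 September 2013 beat the 1 November 2013 deadline — the action is timely.

TIMELY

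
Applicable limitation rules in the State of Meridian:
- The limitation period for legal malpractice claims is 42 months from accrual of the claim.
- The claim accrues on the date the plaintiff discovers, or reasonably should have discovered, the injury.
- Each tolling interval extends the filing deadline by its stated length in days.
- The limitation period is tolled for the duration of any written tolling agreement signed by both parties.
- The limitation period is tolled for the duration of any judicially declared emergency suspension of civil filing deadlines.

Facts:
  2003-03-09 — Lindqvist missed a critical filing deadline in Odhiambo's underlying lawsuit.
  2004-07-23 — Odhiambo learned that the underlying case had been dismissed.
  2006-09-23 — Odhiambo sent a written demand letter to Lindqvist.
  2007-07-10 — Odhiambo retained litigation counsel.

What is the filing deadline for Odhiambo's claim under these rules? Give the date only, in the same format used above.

Accrual is tied to discovery, so the period began on 2004-07-23 rather than on 2003-03-09 when the act occurred.
42 months from 2004-07-23 is 2008-01-23.
Nothing else in the chronology tolls or restarts the period.

2008-01-23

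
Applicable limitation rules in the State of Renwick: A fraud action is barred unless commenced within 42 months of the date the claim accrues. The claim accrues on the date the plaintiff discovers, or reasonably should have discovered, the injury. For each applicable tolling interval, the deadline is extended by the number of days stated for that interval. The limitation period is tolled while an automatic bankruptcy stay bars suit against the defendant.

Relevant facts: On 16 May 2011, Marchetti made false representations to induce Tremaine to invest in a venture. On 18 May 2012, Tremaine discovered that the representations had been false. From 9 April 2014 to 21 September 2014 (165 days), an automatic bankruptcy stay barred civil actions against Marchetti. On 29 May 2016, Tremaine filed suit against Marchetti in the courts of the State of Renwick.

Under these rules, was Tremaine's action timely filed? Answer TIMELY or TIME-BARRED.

TIME-BARRED

Under the discovery rule, the claim accrued on 18 May 2012, when Tremaine discovered the injury — not on the 16 May 2011 date of the underlying act.
42 months from 18 May 2012 is 18 November 2015.
The period was tolled for 165 days by the automatic bankruptcy stay (9 April 2014 to 21 September 2014), pushing the deadline to 1 May 2016.
The 29 May 2016 filing falls after the 1 May 2016 deadline; the claim is time-barred.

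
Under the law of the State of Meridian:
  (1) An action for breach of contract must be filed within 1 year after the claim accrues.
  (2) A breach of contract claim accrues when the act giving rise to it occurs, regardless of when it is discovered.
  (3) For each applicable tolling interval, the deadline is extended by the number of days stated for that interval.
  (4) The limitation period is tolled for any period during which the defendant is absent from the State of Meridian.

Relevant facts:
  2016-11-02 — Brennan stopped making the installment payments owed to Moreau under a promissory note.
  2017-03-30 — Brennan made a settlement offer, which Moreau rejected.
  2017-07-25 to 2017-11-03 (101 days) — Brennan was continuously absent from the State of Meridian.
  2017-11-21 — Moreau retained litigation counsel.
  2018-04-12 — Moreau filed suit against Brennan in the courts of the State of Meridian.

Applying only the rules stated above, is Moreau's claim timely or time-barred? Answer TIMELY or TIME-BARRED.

TIME-BARRED

The claim accrued on 2016-11-02, the date of the act.
1 year from 2016-11-02 is 2017-11-02.
Because the defendant's absence from the jurisdiction ran from 2017-07-25 to 2017-11-03, the deadline is extended by 101 days to 2018-02-11.
The other events in the timeline have no effect on the limitation period under the stated rules.
The 2018-04-12 filing falls after the 2018-02-11 deadline; the claim is time-barred.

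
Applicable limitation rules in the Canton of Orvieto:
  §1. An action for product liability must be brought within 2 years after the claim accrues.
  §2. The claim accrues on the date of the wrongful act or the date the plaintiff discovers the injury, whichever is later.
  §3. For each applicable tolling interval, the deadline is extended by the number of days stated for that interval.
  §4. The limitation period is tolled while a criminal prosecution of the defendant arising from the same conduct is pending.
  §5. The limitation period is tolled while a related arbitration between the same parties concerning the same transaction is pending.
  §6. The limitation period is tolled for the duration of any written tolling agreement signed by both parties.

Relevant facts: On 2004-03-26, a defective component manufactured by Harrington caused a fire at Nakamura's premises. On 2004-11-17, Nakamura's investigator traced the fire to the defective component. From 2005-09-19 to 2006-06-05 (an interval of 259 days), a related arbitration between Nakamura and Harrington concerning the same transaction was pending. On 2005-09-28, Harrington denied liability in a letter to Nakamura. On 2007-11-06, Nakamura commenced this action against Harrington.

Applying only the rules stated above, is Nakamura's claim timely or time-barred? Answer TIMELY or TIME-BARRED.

TIME-BARRED

Taking the later of the act (2004-03-26) and discovery (2004-11-17), the claim accrued on 2004-11-17.
The untolled deadline — 2 years after 2004-11-17 — is 2006-11-17.
The period was tolled for 259 days by the pending related arbitration (2005-09-19 to 2006-06-05), pushing the deadline to 2007-08-03.
Nothing else in the chronology tolls or restarts the period.
Filing on 2007-11-06 missed the 2007-08-03 deadline — the action is time-barred.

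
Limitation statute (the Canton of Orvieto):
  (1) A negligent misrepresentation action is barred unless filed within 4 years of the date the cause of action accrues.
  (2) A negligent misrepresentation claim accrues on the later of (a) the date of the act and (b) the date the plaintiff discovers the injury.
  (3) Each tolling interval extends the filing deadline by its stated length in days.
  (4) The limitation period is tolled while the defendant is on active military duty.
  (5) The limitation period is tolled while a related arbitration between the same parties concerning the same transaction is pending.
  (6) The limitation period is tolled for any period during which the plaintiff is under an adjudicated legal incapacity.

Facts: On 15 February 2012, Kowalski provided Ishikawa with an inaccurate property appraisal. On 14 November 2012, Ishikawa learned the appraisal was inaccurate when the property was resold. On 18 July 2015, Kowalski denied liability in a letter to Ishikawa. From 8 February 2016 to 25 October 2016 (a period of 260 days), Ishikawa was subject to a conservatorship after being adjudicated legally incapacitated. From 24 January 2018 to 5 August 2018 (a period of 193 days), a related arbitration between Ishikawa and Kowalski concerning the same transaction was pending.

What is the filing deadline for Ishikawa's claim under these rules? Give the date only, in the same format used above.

1 August 2017

Taking the later of the act (15 February 2012) and discovery (14 November 2012), the claim accrued on 14 November 2012.
4 years from 14 November 2012 is 14 November 2016.
The period was tolled for 260 days by the plaintiff's legal incapacity (8 February 2016 to 25 October 2016), pushing the deadline to 1 August 2017.
By the time the pending related arbitration began on 24 January 2018, the limitation period had already expired on 1 August 2017; that interval cannot revive it.
None of the other events listed affects the running of the period under the stated rules.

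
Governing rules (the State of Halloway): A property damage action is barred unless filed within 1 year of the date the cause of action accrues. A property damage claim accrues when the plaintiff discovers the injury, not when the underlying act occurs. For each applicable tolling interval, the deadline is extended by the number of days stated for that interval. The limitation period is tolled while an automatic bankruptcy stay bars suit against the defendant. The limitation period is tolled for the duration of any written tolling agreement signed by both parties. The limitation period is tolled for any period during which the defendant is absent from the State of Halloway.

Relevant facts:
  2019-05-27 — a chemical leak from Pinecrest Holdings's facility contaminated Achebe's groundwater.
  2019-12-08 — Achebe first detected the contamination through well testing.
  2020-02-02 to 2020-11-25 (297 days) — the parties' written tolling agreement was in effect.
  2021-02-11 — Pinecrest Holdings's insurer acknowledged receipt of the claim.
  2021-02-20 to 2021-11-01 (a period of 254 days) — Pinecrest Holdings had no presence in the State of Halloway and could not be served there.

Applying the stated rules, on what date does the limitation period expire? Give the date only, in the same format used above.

Under the discovery rule, the claim accrued on 2019-12-08, when Achebe discovered the injury — not on the 2019-05-27 date of the underlying act.
The untolled deadline — 1 year after 2019-12-08 — is 2020-12-08.
The period was tolled for 297 days by the written tolling agreement (2020-02-02 to 2020-11-25), pushing the deadline to 2021-10-01.
Because the defendant's absence from the jurisdiction ran from 2021-02-20 to 2021-11-01, the deadline is extended by 254 days to 2022-06-12.
Nothing else in the chronology tolls or restarts the period.

2022-06-12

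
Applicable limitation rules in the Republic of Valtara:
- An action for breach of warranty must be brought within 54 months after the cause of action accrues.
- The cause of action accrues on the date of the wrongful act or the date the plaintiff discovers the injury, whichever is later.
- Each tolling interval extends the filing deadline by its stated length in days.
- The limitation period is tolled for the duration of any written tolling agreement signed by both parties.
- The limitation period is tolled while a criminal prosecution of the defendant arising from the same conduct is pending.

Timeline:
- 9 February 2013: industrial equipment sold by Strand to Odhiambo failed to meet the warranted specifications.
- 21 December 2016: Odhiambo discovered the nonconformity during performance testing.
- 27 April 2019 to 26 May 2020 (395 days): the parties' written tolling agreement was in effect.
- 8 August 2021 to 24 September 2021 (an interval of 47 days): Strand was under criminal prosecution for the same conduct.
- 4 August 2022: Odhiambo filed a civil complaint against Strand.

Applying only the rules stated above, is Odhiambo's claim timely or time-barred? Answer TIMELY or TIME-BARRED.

Because discovery on 21 December 2016 post-dates the 9 February 2013 act, accrual under the later-of rule falls on 21 December 2016.
Adding the 54 months base period to 21 December 2016 gives a deadline of 21 June 2021, before any tolling.
Because the written tolling agreement ran from 27 April 2019 to 26 May 2020, the deadline is extended by 395 days to 21 July 2022.
Because the pending criminal prosecution ran from 8 August 2021 to 24 September 2021, the deadline is extended by 47 days to 6 September 2022.
Odhiambo filed on 4 August 2022, before the 6 September 2022 deadline, so the action is timely.

TIMELY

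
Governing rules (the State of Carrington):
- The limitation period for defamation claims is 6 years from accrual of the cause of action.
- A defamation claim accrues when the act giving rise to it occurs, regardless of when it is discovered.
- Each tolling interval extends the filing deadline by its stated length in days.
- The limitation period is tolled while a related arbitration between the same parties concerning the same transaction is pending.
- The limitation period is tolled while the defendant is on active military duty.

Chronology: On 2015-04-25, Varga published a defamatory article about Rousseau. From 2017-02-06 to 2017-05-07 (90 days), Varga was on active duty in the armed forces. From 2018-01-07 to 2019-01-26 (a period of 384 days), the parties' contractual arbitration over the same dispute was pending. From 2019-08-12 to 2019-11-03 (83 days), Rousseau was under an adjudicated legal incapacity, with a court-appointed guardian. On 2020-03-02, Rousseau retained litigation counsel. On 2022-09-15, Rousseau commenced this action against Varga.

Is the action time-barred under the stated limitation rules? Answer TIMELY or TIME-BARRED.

The claim accrued on 2015-04-25, when the wrongful act occurred.
6 years from 2015-04-25 is 2021-04-25.
Because the defendant's active military service ran from 2017-02-06 to 2017-05-07, the deadline is extended by 90 days to 2021-07-24.
The period was tolled for 384 days by the pending related arbitration (2018-01-07 to 2019-01-26), pushing the deadline to 2022-08-12.
No stated provision tolls the period for the plaintiff's incapacity, so the interval from 2019-08-12 to 2019-11-03 has no effect on the deadline.
The other events in the timeline have no effect on the limitation period under the stated rules.
The 2022-09-15 filing falls after the 2022-08-12 deadline; the claim is time-barred.

TIME-BARRED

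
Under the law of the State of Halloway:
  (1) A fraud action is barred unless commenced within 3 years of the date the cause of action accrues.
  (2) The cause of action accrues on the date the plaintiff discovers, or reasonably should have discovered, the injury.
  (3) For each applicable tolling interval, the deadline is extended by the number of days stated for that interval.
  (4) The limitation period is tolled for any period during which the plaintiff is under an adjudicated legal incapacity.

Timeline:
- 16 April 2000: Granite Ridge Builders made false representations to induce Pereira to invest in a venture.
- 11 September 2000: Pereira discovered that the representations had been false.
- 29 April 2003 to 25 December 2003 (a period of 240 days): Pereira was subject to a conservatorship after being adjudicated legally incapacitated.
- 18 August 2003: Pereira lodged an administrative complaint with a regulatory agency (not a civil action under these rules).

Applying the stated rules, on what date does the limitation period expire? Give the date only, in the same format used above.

Under the discovery rule, the claim accrued on 11 September 2000, when Pereira discovered the injury — not on the 16 April 2000 date of the underlying act.
Adding the 3 years base period to 11 September 2000 gives a deadline of 11 September 2003, before any tolling.
Because the plaintiff's legal incapacity ran from 29 April 2003 to 25 December 2003, the deadline is extended by 240 days to 8 May 2004.
None of the other events listed affects the running of the period under the stated rules.

8 May 2004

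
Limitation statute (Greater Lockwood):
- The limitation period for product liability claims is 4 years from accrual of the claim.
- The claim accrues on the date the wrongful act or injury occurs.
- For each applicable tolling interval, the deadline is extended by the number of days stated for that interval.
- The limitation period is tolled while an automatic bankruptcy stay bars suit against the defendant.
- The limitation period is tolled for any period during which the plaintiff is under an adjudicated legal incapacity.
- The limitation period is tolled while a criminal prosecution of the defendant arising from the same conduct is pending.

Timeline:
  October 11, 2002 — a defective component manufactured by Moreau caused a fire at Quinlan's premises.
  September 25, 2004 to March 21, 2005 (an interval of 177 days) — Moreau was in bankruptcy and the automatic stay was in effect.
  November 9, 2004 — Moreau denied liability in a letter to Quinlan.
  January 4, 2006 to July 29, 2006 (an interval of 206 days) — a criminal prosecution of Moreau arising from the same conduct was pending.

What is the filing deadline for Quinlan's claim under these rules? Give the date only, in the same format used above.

October 29, 2007

The limitation period began to run on October 11, 2002.
4 years from October 11, 2002 is October 11, 2006.
The automatic bankruptcy stay from September 25, 2004 to March 21, 2005 tolled the period for 177 days, extending the deadline to April 6, 2007.
The pending criminal prosecution from January 4, 2006 to July 29, 2006 tolled the period for 206 days, extending the deadline to October 29, 2007.
None of the other events listed affects the running of the period under the stated rules.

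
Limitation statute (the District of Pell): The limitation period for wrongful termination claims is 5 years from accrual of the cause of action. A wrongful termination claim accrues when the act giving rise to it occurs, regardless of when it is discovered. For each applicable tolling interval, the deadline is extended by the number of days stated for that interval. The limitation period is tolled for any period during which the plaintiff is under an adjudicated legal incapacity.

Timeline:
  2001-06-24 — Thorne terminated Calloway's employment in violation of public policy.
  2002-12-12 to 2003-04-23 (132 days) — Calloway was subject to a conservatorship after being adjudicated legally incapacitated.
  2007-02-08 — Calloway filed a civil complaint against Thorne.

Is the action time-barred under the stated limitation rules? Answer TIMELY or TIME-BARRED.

The cause of action accrued on 2001-06-24, the date of the act.
5 years from 2001-06-24 is 2006-06-24.
The period was tolled for 132 days by the plaintiff's legal incapacity (2002-12-12 to 2003-04-23), pushing the deadline to 2006-11-03.
The 2007-02-08 filing falls after the 2006-11-03 deadline; the claim is time-barred.

TIME-BARRED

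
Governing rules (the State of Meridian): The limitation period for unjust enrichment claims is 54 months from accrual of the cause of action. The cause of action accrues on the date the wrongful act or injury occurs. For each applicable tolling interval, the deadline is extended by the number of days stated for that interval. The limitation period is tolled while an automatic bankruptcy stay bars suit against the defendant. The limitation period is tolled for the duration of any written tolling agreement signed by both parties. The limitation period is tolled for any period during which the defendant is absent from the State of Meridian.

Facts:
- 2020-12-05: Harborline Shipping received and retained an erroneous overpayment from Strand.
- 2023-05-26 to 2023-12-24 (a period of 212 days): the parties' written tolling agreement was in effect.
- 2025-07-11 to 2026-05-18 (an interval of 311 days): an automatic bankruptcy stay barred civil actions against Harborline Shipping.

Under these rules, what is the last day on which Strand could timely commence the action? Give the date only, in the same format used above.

2026-11-10

The cause of action accrued on 2020-12-05, the date of the act.
The untolled deadline — 54 months after 2020-12-05 — is 2025-06-05.
Because the written tolling agreement ran from 2023-05-26 to 2023-12-24, the deadline is extended by 212 days to 2026-01-03.
The period was tolled for 311 days by the automatic bankruptcy stay (2025-07-11 to 2026-05-18), pushing the deadline to 2026-11-10.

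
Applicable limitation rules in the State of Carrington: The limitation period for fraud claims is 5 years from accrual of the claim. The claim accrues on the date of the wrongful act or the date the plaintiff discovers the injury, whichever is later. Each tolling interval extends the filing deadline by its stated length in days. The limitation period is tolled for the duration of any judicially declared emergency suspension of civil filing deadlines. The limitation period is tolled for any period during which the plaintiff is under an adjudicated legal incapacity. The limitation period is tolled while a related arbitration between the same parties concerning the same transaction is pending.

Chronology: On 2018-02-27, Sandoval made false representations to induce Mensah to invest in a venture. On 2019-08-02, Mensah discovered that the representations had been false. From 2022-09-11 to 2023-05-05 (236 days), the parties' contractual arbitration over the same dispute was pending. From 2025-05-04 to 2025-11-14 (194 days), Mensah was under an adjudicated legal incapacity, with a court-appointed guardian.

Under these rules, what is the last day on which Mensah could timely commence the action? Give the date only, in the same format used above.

2025-03-26

Because discovery on 2019-08-02 post-dates the 2018-02-27 act, accrual under the later-of rule falls on 2019-08-02.
Adding the 5 years base period to 2019-08-02 gives a deadline of 2024-08-02, before any tolling.
The period was tolled for 236 days by the pending related arbitration (2022-09-11 to 2023-05-05), pushing the deadline to 2025-03-26.
By the time the plaintiff's legal incapacity began on 2025-05-04, the limitation period had already expired on 2025-03-26; that interval cannot revive it.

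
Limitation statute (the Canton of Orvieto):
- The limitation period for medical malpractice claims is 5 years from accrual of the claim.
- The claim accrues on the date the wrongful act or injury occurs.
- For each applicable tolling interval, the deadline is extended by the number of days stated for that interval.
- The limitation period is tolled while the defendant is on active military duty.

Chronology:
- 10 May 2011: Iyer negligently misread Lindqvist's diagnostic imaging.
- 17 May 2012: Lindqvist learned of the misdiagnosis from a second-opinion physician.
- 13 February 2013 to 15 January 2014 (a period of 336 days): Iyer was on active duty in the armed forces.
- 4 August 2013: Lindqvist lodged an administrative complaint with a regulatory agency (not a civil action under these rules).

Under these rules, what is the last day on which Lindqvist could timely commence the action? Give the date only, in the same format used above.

11 April 2017

Because the rule ties accrual to occurrence, the claim accrued on 10 May 2011, not on the 17 May 2012 discovery date.
Adding the 5 years base period to 10 May 2011 gives a deadline of 10 May 2016, before any tolling.
Because the defendant's active military service ran from 13 February 2013 to 15 January 2014, the deadline is extended by 336 days to 11 April 2017.
Nothing else in the chronology tolls or restarts the period.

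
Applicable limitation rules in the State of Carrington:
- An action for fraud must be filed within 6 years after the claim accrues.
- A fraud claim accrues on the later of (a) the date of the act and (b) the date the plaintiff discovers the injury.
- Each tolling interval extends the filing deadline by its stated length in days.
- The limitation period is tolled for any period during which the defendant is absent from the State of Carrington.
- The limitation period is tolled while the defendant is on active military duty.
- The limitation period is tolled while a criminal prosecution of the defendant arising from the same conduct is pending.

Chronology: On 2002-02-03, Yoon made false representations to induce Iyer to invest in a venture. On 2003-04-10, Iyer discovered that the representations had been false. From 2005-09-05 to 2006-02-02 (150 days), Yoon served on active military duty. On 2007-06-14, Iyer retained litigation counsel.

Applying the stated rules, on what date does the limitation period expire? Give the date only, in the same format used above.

Taking the later of the act (2002-02-03) and discovery (2003-04-10), the claim accrued on 2003-04-10.
6 years from 2003-04-10 is 2009-04-10.
Because the defendant's active military service ran from 2005-09-05 to 2006-02-02, the deadline is extended by 150 days to 2009-09-07.
None of the other events listed affects the running of the period under the stated rules.

2009-09-07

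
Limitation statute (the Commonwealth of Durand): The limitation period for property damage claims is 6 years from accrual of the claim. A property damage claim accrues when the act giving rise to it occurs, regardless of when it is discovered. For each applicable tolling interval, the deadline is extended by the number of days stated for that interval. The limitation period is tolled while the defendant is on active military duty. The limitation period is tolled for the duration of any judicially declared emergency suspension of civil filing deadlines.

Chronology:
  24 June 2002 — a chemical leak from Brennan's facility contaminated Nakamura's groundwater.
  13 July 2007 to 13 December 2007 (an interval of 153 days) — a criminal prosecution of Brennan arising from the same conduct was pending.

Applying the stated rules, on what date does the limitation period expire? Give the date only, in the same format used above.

24 June 2008

The claim accrued on 24 June 2002, the date of the act.
The untolled deadline — 6 years after 24 June 2002 — is 24 June 2008.
Although a criminal prosecution ran from 13 July 2007 to 13 December 2007, the stated rules do not make that a tolling event, so it is disregarded.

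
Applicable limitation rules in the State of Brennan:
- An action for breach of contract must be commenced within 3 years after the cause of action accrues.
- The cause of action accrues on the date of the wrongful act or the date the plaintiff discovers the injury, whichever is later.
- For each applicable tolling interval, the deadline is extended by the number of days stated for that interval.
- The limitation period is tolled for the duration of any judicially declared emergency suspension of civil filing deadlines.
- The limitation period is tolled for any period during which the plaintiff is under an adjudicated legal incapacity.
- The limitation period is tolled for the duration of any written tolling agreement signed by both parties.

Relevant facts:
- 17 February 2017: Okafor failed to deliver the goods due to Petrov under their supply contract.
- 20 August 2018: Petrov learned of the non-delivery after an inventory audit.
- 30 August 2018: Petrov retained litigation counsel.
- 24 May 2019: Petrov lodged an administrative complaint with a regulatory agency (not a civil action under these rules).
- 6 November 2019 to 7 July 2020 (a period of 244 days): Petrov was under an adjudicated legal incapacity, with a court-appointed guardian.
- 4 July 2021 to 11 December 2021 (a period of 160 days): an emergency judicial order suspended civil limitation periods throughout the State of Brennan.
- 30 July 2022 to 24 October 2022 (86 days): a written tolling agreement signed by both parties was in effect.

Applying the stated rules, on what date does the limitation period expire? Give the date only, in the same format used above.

23 December 2022

Taking the later of the act (17 February 2017) and discovery (20 August 2018), the claim accrued on 20 August 2018.
Adding the 3 years base period to 20 August 2018 gives a deadline of 20 August 2021, before any tolling.
The period was tolled for 244 days by the plaintiff's legal incapacity (6 November 2019 to 7 July 2020), pushing the deadline to 21 April 2022.
The period was tolled for 160 days by the emergency suspension of filing deadlines (4 July 2021 to 11 December 2021), pushing the deadline to 28 September 2022.
The written tolling agreement from 30 July 2022 to 24 October 2022 tolled the period for 86 days, extending the deadline to 23 December 2022.
The other events in the timeline have no effect on the limitation period under the stated rules.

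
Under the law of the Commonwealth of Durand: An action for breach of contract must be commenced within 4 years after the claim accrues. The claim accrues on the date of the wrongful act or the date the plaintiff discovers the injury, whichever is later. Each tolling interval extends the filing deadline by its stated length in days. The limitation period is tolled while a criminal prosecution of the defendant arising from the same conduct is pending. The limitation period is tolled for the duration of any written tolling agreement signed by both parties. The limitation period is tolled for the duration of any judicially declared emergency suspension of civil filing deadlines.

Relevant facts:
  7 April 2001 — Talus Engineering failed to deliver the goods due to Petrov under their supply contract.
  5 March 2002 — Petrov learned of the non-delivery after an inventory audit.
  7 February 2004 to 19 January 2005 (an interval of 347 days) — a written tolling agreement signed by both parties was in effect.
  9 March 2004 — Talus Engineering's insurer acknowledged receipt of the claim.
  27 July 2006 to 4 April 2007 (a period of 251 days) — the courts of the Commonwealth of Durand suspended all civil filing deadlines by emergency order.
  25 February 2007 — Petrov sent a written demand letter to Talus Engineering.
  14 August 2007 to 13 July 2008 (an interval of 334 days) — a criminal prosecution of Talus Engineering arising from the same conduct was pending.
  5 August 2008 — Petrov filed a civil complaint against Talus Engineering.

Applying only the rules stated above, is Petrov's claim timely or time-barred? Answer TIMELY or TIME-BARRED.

TIMELY

Taking the later of the act (7 April 2001) and discovery (5 March 2002), the claim accrued on 5 March 2002.
The untolled deadline — 4 years after 5 March 2002 — is 5 March 2006.
The period was tolled for 347 days by the written tolling agreement (7 February 2004 to 19 January 2005), pushing the deadline to 15 February 2007.
The period was tolled for 251 days by the emergency suspension of filing deadlines (27 July 2006 to 4 April 2007), pushing the deadline to 24 October 2007.
Because the pending criminal prosecution ran from 14 August 2007 to 13 July 2008, the deadline is extended by 334 days to 22 September 2008.
The other events in the timeline have no effect on the limitation period under the stated rules.
Petrov filed on 5 August 2008, before the 22 September 2008 deadline, so the action is timely.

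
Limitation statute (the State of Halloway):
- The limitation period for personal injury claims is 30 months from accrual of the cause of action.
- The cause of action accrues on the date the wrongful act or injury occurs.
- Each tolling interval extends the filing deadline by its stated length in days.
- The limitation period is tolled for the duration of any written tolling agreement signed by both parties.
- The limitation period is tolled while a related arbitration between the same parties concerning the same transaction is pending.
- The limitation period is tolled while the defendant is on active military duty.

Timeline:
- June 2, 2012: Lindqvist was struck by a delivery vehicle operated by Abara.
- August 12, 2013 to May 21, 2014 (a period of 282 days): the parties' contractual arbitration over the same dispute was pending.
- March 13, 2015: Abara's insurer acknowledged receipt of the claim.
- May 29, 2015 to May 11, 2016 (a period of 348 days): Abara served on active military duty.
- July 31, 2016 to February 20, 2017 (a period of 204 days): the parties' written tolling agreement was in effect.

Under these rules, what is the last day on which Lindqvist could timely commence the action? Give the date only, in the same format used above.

March 15, 2017

The limitation period began to run on June 2, 2012.
Adding the 30 months base period to June 2, 2012 gives a deadline of December 2, 2014, before any tolling.
The period was tolled for 282 days by the pending related arbitration (August 12, 2013 to May 21, 2014), pushing the deadline to September 10, 2015.
The defendant's active military service from May 29, 2015 to May 11, 2016 tolled the period for 348 days, extending the deadline to August 23, 2016.
The period was tolled for 204 days by the written tolling agreement (July 31, 2016 to February 20, 2017), pushing the deadline to March 15, 2017.
None of the other events listed affects the running of the period under the stated rules.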